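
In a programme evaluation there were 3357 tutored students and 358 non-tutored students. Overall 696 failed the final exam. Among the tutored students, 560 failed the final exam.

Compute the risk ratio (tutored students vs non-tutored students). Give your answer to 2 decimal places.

RR = 0.44

tutored students without the outcome: 3357 − 560 = 2797
non-tutored students with the outcome: 696 − 560 = 136
non-tutored students without the outcome: 358 − 136 = 222
risk, tutored students = 560/3357 = 0.1668
risk, non-tutored students = 136/358 = 0.3799
RR = 0.1668 / 0.3799 = 0.44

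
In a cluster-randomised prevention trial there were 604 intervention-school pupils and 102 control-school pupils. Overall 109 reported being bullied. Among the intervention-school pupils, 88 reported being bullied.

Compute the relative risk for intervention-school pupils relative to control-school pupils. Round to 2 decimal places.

0.71

intervention-school pupils without the outcome: 604 − 88 = 516
control-school pupils with the outcome: 109 − 88 = 21
control-school pupils without the outcome: 102 − 21 = 81
risk, intervention-school pupils = 88/604 = 0.1457
risk, control-school pupils = 21/102 = 0.2059
RR = 0.1457 / 0.2059 = 0.71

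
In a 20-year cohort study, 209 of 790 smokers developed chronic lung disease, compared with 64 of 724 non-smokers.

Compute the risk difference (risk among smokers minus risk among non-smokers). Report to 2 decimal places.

risk, smokers = 209/790 = 0.2646
risk, non-smokers = 64/724 = 0.0884
risk difference = 0.2646 − 0.0884 = 0.18

RD: 0.18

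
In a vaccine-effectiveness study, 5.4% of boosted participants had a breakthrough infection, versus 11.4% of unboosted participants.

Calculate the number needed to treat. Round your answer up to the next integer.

absolute risk difference = 0.060000
1 / 0.060000 = 16.667 → round up → 17

17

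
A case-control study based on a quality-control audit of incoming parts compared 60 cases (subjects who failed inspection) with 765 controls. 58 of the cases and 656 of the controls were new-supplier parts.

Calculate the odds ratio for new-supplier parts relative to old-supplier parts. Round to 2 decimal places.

OR: 4.82

odds, new-supplier parts = 58/656 = 0.08841
odds, old-supplier parts = 2/109 = 0.01835
OR = 0.08841 / 0.01835 = 4.82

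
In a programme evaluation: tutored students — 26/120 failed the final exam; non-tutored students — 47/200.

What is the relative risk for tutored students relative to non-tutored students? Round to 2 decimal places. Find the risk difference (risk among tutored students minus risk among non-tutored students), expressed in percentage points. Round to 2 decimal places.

risk, tutored students = 26/120 = 0.2167
risk, non-tutored students = 47/200 = 0.2350
RR = 0.2167 / 0.2350 = 0.92
risk difference = 0.2167 − 0.2350 = -0.0183 → -1.83 percentage points

RR = 0.92; RD = -1.83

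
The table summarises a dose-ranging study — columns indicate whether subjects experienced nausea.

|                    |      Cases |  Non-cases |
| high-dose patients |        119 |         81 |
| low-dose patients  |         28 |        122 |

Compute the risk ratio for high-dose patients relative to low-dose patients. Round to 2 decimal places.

risk, high-dose patients = 119/200 = 0.5950
risk, low-dose patients = 28/150 = 0.1867
RR = 0.5950 / 0.1867 = 3.19

3.19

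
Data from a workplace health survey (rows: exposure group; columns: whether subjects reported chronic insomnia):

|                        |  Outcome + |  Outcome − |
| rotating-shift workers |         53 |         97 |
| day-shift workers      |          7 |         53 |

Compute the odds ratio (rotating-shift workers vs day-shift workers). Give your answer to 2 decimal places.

OR = (53 × 53) / (97 × 7) = 2809/679 ≈ 4.14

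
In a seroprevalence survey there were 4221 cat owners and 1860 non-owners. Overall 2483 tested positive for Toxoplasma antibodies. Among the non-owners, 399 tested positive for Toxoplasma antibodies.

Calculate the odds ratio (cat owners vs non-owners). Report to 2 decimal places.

OR: 3.57

cat owners with the outcome: 2483 − 399 = 2084
cat owners without the outcome: 4221 − 2084 = 2137
non-owners without the outcome: 1860 − 399 = 1461
OR = (2084 × 1461) / (2137 × 399) = 3044724/852663 ≈ 3.57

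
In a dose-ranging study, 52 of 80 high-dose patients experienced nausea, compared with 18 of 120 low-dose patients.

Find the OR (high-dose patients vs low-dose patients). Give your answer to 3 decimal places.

OR = (52 × 102) / (28 × 18) = 5304/504 ≈ 10.524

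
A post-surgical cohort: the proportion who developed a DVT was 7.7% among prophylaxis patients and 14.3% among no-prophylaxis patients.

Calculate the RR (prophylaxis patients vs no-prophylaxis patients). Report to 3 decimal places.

RR = 0.0770 / 0.1430 = 0.538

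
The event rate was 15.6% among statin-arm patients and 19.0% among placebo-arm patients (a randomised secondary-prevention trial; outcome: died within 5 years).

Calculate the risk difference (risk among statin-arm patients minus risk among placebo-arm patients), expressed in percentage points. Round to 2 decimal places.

risk difference = 0.1560 − 0.1900 = -0.0340 → -3.40 percentage points

RD = -3.40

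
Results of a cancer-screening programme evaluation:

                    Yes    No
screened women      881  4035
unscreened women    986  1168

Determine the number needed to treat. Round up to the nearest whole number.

NNT: 4

risk, screened women = 881/4916 = 0.179211
risk, unscreened women = 986/2154 = 0.457753
absolute risk difference = 0.278542
1 / 0.278542 = 3.590 → round up → 4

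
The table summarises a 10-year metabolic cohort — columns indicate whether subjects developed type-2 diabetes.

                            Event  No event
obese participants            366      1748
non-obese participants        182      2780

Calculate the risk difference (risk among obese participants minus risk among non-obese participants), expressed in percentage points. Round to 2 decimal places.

risk, obese participants = 366/2114 = 0.1731
risk, non-obese participants = 182/2962 = 0.0614
risk difference = 0.1731 − 0.0614 = 0.1117 → 11.17 percentage points

RD: 11.17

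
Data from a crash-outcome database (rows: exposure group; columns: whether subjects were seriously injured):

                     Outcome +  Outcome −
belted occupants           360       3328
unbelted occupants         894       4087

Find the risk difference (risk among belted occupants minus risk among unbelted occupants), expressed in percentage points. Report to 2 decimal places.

risk, belted occupants = 360/3688 = 0.0976
risk, unbelted occupants = 894/4981 = 0.1795
risk difference = 0.0976 − 0.1795 = -0.0819 → -8.19 percentage points

-8.19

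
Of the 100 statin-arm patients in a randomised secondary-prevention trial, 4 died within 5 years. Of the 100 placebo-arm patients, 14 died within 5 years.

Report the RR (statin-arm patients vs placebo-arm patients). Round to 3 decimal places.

RR: 0.286

risk, statin-arm patients = 4/100 = 0.04000
risk, placebo-arm patients = 14/100 = 0.14000
RR = 0.04000 / 0.14000 = 0.286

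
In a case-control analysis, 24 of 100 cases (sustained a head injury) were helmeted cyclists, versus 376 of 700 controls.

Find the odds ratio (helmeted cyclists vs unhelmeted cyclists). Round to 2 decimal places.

odds, helmeted cyclists = 24/376 = 0.0638
odds, unhelmeted cyclists = 76/324 = 0.2346
OR = 0.0638 / 0.2346 = 0.27

0.27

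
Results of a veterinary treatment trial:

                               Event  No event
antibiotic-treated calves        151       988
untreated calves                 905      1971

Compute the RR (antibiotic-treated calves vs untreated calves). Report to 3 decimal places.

risk, antibiotic-treated calves = 151/1139 = 0.1326
risk, untreated calves = 905/2876 = 0.3147
RR = 0.1326 / 0.3147 = 0.421

RR = 0.421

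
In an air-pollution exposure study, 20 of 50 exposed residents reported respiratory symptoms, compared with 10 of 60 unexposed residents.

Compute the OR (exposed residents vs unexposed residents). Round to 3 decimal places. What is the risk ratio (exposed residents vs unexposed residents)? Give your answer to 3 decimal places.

odds, exposed residents = 20/30 = 0.6667
odds, unexposed residents = 10/50 = 0.2000
OR = 0.6667 / 0.2000 = 3.333
risk, exposed residents = 20/50 = 0.4000
risk, unexposed residents = 10/60 = 0.1667
RR = 0.4000 / 0.1667 = 2.400

OR = 3.333; RR = 2.400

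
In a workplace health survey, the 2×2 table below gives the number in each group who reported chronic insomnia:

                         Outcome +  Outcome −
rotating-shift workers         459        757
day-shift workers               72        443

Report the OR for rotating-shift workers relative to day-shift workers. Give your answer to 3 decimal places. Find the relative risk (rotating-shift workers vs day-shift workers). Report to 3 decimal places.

odds, rotating-shift workers = 459/757 = 0.6063
odds, day-shift workers = 72/443 = 0.1625
OR = 0.6063 / 0.1625 = 3.731
risk, rotating-shift workers = 459/1216 = 0.3775
risk, day-shift workers = 72/515 = 0.1398
RR = 0.3775 / 0.1398 = 2.700

OR = 3.731; RR = 2.700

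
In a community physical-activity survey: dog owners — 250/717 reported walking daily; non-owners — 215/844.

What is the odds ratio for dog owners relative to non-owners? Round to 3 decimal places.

OR = (250 × 629) / (467 × 215) = 157250/100405 ≈ 1.566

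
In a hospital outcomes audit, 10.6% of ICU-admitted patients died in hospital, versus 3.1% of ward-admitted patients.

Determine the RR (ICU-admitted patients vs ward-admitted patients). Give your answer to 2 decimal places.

RR = 0.10600 / 0.03100 = 3.42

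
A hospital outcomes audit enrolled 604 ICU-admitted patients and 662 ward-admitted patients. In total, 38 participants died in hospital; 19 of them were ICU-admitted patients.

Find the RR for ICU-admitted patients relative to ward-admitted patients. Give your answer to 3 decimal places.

1.096

ICU-admitted patients without the outcome: 604 − 19 = 585
ward-admitted patients with the outcome: 38 − 19 = 19
ward-admitted patients without the outcome: 662 − 19 = 643
risk, ICU-admitted patients = 19/604 = 0.03146
risk, ward-admitted patients = 19/662 = 0.02870
RR = 0.03146 / 0.02870 = 1.096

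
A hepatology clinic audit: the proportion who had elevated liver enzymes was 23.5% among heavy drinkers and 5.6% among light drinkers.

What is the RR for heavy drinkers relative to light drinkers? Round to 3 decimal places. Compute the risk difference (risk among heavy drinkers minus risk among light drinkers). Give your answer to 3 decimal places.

RR = 0.2350 / 0.0560 = 4.196
risk difference = 0.2350 − 0.0560 = 0.179

RR = 4.196; RD = 0.179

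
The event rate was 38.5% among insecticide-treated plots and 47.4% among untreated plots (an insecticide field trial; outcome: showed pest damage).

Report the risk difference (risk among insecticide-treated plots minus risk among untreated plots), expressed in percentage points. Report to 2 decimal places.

RD ≈ -8.90

risk difference = 0.3850 − 0.4740 = -0.0890 → -8.90 percentage points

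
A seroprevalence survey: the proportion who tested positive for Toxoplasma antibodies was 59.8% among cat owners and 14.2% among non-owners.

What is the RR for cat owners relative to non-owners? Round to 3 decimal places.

RR = 0.5980 / 0.1420 = 4.211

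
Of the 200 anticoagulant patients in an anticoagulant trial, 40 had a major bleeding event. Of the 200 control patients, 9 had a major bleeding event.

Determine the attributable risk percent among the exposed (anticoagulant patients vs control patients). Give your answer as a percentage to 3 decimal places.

risk, anticoagulant patients = 40/200 = 0.20000
risk, control patients = 9/200 = 0.04500
AR% = (0.20000 − 0.04500) / 0.20000 = 0.7750 → 77.500%

AR% = 77.500%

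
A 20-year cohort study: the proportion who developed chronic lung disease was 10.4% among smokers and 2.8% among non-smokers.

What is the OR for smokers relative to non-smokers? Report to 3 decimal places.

OR = 4.029

odds, smokers = 0.10400/0.89600 = 0.11607
odds, non-smokers = 0.02800/0.97200 = 0.02881
OR = 0.11607 / 0.02881 = 4.029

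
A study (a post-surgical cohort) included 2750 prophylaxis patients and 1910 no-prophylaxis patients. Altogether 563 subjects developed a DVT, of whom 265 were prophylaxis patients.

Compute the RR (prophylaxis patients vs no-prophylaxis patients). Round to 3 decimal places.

RR = 0.618

prophylaxis patients without the outcome: 2750 − 265 = 2485
no-prophylaxis patients with the outcome: 563 − 265 = 298
no-prophylaxis patients without the outcome: 1910 − 298 = 1612
risk, prophylaxis patients = 265/2750 = 0.0964
risk, no-prophylaxis patients = 298/1910 = 0.1560
RR = 0.0964 / 0.1560 = 0.618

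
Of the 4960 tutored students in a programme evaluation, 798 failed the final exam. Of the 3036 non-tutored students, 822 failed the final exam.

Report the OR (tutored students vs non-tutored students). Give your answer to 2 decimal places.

0.52

odds, tutored students = 798/4162 = 0.1917
odds, non-tutored students = 822/2214 = 0.3713
OR = 0.1917 / 0.3713 = 0.52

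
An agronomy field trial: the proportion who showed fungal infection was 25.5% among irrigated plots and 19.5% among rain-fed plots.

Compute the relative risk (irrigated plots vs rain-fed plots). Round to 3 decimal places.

RR = 0.2550 / 0.1950 = 1.308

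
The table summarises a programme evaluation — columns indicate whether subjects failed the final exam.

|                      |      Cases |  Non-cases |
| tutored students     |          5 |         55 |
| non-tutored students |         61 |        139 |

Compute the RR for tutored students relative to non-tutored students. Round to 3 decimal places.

RR ≈ 0.273

risk, tutored students = 5/60 = 0.0833
risk, non-tutored students = 61/200 = 0.3050
RR = 0.0833 / 0.3050 = 0.273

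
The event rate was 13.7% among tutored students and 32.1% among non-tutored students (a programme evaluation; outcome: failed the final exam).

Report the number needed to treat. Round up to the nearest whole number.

absolute risk difference = 0.184000
1 / 0.184000 = 5.435 → round up → 6

6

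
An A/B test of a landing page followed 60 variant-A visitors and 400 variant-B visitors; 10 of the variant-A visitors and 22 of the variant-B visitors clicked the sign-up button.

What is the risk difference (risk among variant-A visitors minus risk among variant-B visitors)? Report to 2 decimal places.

risk, variant-A visitors = 10/60 = 0.1667
risk, variant-B visitors = 22/400 = 0.0550
risk difference = 0.1667 − 0.0550 = 0.11

0.11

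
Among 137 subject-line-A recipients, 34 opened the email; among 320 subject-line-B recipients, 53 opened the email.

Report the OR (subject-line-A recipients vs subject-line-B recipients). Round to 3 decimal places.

OR = (34 × 267) / (103 × 53) = 9078/5459 ≈ 1.663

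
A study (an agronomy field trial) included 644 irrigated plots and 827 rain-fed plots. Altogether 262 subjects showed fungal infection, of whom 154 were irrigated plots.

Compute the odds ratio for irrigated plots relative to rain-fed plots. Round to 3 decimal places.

2.092

irrigated plots without the outcome: 644 − 154 = 490
rain-fed plots with the outcome: 262 − 154 = 108
rain-fed plots without the outcome: 827 − 108 = 719
OR = (154 × 719) / (490 × 108) = 110726/52920 ≈ 2.092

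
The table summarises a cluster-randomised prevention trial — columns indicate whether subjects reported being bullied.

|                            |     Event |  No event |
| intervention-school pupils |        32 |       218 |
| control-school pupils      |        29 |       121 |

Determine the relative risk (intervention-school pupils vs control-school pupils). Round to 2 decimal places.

risk, intervention-school pupils = 32/250 = 0.1280
risk, control-school pupils = 29/150 = 0.1933
RR = 0.1280 / 0.1933 = 0.66

0.66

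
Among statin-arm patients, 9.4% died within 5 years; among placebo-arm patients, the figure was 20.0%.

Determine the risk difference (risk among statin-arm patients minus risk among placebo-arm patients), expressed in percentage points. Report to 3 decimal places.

risk difference = 0.0940 − 0.2000 = -0.1060 → -10.600 percentage points

-10.600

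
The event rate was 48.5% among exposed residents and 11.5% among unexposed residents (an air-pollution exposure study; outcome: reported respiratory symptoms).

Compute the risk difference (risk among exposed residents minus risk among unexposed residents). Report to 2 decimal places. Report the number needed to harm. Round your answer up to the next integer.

RD = 0.37; NNH = 3

risk difference = 0.4850 − 0.1150 = 0.37
absolute risk difference = 0.370000
1 / 0.370000 = 2.703 → round up → 3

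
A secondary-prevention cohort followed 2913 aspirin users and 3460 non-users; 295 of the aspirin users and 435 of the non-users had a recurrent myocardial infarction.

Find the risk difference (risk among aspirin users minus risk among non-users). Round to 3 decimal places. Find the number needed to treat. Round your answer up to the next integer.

RD = -0.024; NNT = 41

risk, aspirin users = 295/2913 = 0.1013
risk, non-users = 435/3460 = 0.1257
risk difference = 0.1013 − 0.1257 = -0.024
absolute risk difference = 0.024452
1 / 0.024452 = 40.896 → round up → 41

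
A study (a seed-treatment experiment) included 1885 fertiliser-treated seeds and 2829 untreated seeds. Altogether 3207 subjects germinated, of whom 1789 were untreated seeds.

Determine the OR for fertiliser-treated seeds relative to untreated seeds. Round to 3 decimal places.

fertiliser-treated seeds with the outcome: 3207 − 1789 = 1418
fertiliser-treated seeds without the outcome: 1885 − 1418 = 467
untreated seeds without the outcome: 2829 − 1789 = 1040
odds, fertiliser-treated seeds = 1418/467 = 3.0364
odds, untreated seeds = 1789/1040 = 1.7202
OR = 3.0364 / 1.7202 = 1.765

OR ≈ 1.765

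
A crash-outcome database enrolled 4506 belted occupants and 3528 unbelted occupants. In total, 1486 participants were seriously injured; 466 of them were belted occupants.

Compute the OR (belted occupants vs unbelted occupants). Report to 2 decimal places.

belted occupants without the outcome: 4506 − 466 = 4040
unbelted occupants with the outcome: 1486 − 466 = 1020
unbelted occupants without the outcome: 3528 − 1020 = 2508
odds, belted occupants = 466/4040 = 0.1153
odds, unbelted occupants = 1020/2508 = 0.4067
OR = 0.1153 / 0.4067 = 0.28

OR = 0.28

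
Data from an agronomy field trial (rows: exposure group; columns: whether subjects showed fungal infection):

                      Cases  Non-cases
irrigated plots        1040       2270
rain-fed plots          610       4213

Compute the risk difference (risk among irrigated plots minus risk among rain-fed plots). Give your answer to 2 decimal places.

0.19

risk, irrigated plots = 1040/3310 = 0.3142
risk, rain-fed plots = 610/4823 = 0.1265
risk difference = 0.3142 − 0.1265 = 0.19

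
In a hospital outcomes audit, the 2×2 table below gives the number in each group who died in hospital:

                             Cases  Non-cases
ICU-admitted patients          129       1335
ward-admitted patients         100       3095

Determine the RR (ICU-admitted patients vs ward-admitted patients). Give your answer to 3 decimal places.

risk, ICU-admitted patients = 129/1464 = 0.08811
risk, ward-admitted patients = 100/3195 = 0.03130
RR = 0.08811 / 0.03130 = 2.815

2.815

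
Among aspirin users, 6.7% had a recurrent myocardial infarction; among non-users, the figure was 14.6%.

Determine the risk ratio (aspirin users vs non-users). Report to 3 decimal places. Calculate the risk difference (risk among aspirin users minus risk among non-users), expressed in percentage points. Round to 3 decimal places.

RR = 0.0670 / 0.1460 = 0.459
risk difference = 0.0670 − 0.1460 = -0.0790 → -7.900 percentage points

RR = 0.459; RD = -7.900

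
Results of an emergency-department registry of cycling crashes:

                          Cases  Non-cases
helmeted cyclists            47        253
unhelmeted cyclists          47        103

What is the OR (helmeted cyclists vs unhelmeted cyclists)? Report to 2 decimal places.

OR = (47 × 103) / (253 × 47) = 4841/11891 ≈ 0.41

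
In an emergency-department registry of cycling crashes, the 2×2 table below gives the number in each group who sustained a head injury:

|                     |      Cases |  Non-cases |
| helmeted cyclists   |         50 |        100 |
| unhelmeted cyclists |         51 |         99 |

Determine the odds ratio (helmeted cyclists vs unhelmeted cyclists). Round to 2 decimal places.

OR = (50 × 99) / (100 × 51) = 4950/5100 ≈ 0.97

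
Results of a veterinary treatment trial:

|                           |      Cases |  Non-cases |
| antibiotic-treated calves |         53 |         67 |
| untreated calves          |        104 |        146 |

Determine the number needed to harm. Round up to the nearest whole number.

39

risk, antibiotic-treated calves = 53/120 = 0.441667
risk, untreated calves = 104/250 = 0.416000
absolute risk difference = 0.025667
1 / 0.025667 = 38.961 → round up → 39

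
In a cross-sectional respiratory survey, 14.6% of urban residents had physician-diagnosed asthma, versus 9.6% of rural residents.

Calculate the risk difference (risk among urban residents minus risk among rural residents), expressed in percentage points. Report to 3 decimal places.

risk difference = 0.1460 − 0.0960 = 0.0500 → 5.000 percentage points

RD ≈ 5.000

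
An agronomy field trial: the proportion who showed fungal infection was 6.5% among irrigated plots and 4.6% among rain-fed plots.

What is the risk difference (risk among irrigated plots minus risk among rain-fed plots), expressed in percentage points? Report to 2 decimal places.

risk difference = 0.06500 − 0.04600 = 0.01900 → 1.90 percentage points

RD: 1.90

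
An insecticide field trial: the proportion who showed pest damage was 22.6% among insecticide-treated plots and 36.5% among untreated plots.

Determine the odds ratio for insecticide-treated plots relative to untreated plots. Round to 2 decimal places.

0.51

odds, insecticide-treated plots = 0.2260/0.7740 = 0.2920
odds, untreated plots = 0.3650/0.6350 = 0.5748
OR = 0.2920 / 0.5748 = 0.51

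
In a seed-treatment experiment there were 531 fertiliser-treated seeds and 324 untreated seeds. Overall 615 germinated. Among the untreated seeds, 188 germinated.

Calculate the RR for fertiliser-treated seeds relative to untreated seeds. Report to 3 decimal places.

fertiliser-treated seeds with the outcome: 615 − 188 = 427
fertiliser-treated seeds without the outcome: 531 − 427 = 104
untreated seeds without the outcome: 324 − 188 = 136
risk, fertiliser-treated seeds = 427/531 = 0.8041
risk, untreated seeds = 188/324 = 0.5802
RR = 0.8041 / 0.5802 = 1.386

RR ≈ 1.386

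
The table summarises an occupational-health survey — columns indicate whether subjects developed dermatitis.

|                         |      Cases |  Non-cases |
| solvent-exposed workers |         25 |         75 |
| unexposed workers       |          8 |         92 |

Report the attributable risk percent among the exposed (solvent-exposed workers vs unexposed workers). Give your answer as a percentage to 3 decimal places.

risk, solvent-exposed workers = 25/100 = 0.2500
risk, unexposed workers = 8/100 = 0.0800
AR% = (0.2500 − 0.0800) / 0.2500 = 0.6800 → 68.000%

68.000%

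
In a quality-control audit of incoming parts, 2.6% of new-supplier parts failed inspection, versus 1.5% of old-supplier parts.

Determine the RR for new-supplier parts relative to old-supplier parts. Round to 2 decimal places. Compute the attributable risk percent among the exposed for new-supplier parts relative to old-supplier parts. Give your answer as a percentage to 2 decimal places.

RR = 0.02600 / 0.01500 = 1.73
AR% = (0.02600 − 0.01500) / 0.02600 = 0.4231 → 42.31%

RR = 1.73; AR% = 42.31%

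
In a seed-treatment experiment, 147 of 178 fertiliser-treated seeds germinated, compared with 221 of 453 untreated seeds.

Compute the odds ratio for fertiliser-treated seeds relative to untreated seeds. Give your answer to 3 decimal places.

OR = (147 × 232) / (31 × 221) = 34104/6851 ≈ 4.978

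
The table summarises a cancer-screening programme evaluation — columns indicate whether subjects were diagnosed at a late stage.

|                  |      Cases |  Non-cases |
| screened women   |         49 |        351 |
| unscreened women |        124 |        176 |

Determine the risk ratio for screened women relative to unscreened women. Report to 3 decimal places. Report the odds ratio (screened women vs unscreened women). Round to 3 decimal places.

risk, screened women = 49/400 = 0.1225
risk, unscreened women = 124/300 = 0.4133
RR = 0.1225 / 0.4133 = 0.296
odds, screened women = 49/351 = 0.1396
odds, unscreened women = 124/176 = 0.7045
OR = 0.1396 / 0.7045 = 0.198

RR = 0.296; OR = 0.198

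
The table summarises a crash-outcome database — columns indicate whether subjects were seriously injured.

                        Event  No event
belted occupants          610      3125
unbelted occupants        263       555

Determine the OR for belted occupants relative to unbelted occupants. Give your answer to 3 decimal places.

OR = (610 × 555) / (3125 × 263) = 338550/821875 ≈ 0.412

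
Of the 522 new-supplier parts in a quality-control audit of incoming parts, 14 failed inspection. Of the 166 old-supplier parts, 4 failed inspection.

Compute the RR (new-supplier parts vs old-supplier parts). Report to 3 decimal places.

RR ≈ 1.113

risk, new-supplier parts = 14/522 = 0.02682
risk, old-supplier parts = 4/166 = 0.02410
RR = 0.02682 / 0.02410 = 1.113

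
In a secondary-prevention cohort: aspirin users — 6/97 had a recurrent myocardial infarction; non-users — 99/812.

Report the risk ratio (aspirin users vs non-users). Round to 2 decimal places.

0.51

risk, aspirin users = 6/97 = 0.0619
risk, non-users = 99/812 = 0.1219
RR = 0.0619 / 0.1219 = 0.51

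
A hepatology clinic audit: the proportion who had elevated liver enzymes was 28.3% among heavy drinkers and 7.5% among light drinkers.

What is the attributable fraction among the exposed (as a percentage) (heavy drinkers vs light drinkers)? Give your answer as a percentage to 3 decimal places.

AR% = (0.2830 − 0.0750) / 0.2830 = 0.7350 → 73.498%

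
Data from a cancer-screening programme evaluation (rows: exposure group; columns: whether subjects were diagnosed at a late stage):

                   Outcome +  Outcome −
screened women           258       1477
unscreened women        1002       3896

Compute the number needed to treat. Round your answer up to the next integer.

NNT: 18

risk, screened women = 258/1735 = 0.148703
risk, unscreened women = 1002/4898 = 0.204573
absolute risk difference = 0.055870
1 / 0.055870 = 17.899 → round up → 18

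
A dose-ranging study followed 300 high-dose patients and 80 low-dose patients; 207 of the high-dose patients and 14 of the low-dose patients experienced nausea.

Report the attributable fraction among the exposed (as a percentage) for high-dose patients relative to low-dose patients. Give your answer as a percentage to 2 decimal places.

AR% = 74.64%

risk, high-dose patients = 207/300 = 0.6900
risk, low-dose patients = 14/80 = 0.1750
AR% = (0.6900 − 0.1750) / 0.6900 = 0.7464 → 74.64%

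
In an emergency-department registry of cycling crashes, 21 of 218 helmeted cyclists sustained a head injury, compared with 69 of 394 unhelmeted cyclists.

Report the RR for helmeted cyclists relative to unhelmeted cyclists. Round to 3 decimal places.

RR = 0.550

risk, helmeted cyclists = 21/218 = 0.0963
risk, unhelmeted cyclists = 69/394 = 0.1751
RR = 0.0963 / 0.1751 = 0.550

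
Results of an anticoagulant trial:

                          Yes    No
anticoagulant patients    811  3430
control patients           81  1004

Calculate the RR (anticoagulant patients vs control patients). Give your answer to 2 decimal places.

2.56

risk, anticoagulant patients = 811/4241 = 0.1912
risk, control patients = 81/1085 = 0.0747
RR = 0.1912 / 0.0747 = 2.56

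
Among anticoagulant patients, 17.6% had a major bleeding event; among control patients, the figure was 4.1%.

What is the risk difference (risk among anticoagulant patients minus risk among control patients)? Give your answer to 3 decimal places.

risk difference = 0.17600 − 0.04100 = 0.135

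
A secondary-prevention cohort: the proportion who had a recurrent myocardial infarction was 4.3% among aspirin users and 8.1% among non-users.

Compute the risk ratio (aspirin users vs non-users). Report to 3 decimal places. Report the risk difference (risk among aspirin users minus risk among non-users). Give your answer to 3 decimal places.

RR = 0.04300 / 0.08100 = 0.531
risk difference = 0.04300 − 0.08100 = -0.038

RR = 0.531; RD = -0.038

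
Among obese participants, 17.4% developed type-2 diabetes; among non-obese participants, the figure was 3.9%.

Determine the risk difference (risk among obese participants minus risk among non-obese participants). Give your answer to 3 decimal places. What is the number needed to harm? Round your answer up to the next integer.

risk difference = 0.17400 − 0.03900 = 0.135
absolute risk difference = 0.135000
1 / 0.135000 = 7.407 → round up → 8

RD = 0.135; NNH = 8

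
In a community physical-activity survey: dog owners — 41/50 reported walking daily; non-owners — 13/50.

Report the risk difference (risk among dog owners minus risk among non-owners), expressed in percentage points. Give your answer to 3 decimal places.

RD: 56.000

risk, dog owners = 41/50 = 0.8200
risk, non-owners = 13/50 = 0.2600
risk difference = 0.8200 − 0.2600 = 0.5600 → 56.000 percentage points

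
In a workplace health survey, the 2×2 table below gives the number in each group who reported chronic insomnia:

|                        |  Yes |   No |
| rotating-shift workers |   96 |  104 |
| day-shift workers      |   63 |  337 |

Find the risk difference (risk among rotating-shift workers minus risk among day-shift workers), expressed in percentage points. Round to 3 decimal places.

RD ≈ 32.250

risk, rotating-shift workers = 96/200 = 0.4800
risk, day-shift workers = 63/400 = 0.1575
risk difference = 0.4800 − 0.1575 = 0.3225 → 32.250 percentage points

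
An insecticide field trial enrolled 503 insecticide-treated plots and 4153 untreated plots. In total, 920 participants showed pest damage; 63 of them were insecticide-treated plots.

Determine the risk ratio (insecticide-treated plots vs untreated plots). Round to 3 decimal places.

insecticide-treated plots without the outcome: 503 − 63 = 440
untreated plots with the outcome: 920 − 63 = 857
untreated plots without the outcome: 4153 − 857 = 3296
risk, insecticide-treated plots = 63/503 = 0.1252
risk, untreated plots = 857/4153 = 0.2064
RR = 0.1252 / 0.2064 = 0.607

RR = 0.607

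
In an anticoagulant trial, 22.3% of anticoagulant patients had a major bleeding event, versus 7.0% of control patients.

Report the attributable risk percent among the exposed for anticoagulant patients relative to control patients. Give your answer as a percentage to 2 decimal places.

AR% = (0.2230 − 0.0700) / 0.2230 = 0.6861 → 68.61%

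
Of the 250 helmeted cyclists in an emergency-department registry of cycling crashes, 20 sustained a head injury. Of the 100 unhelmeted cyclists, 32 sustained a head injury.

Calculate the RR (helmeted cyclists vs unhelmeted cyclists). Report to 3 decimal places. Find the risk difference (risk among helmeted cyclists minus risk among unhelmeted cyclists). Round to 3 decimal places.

RR = 0.250; RD = -0.240

risk, helmeted cyclists = 20/250 = 0.0800
risk, unhelmeted cyclists = 32/100 = 0.3200
RR = 0.0800 / 0.3200 = 0.250
risk difference = 0.0800 − 0.3200 = -0.240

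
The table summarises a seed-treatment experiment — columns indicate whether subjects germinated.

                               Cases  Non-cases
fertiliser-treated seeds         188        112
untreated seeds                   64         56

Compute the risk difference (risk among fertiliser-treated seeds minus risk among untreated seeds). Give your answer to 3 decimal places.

0.093

risk, fertiliser-treated seeds = 188/300 = 0.6267
risk, untreated seeds = 64/120 = 0.5333
risk difference = 0.6267 − 0.5333 = 0.093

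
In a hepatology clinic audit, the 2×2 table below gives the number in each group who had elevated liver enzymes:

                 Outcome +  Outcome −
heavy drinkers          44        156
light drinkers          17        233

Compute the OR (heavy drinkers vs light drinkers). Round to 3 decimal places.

OR = (44 × 233) / (156 × 17) = 10252/2652 ≈ 3.866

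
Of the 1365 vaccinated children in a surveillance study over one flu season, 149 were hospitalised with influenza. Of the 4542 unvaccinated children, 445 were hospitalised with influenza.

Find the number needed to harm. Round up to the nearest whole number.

risk, vaccinated children = 149/1365 = 0.109158
risk, unvaccinated children = 445/4542 = 0.097974
absolute risk difference = 0.011183
1 / 0.011183 = 89.421 → round up → 90

90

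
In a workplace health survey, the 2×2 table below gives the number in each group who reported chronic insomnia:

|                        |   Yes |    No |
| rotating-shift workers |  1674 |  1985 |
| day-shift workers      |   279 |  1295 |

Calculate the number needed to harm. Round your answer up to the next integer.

risk, rotating-shift workers = 1674/3659 = 0.457502
risk, day-shift workers = 279/1574 = 0.177255
absolute risk difference = 0.280247
1 / 0.280247 = 3.568 → round up → 4

4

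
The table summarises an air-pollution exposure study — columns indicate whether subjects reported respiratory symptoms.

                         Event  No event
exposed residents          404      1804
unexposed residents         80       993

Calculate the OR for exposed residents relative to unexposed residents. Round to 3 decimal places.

OR = (404 × 993) / (1804 × 80) = 401172/144320 ≈ 2.780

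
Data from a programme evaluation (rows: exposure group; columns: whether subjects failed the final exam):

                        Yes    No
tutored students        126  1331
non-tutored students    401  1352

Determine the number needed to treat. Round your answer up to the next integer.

risk, tutored students = 126/1457 = 0.086479
risk, non-tutored students = 401/1753 = 0.228751
absolute risk difference = 0.142272
1 / 0.142272 = 7.029 → round up → 8

NNT = 8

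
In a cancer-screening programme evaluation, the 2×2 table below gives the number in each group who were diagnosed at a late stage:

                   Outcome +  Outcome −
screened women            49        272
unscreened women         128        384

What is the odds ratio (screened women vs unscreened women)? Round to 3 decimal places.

OR ≈ 0.540

odds, screened women = 49/272 = 0.1801
odds, unscreened women = 128/384 = 0.3333
OR = 0.1801 / 0.3333 = 0.540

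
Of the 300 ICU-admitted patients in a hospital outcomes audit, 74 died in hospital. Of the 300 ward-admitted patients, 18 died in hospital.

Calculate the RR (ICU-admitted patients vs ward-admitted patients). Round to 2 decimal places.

risk, ICU-admitted patients = 74/300 = 0.2467
risk, ward-admitted patients = 18/300 = 0.0600
RR = 0.2467 / 0.0600 = 4.11

RR: 4.11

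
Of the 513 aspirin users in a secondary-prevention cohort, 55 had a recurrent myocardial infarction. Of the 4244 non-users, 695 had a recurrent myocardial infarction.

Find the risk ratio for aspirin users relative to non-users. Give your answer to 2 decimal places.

risk, aspirin users = 55/513 = 0.1072
risk, non-users = 695/4244 = 0.1638
RR = 0.1072 / 0.1638 = 0.65

RR: 0.65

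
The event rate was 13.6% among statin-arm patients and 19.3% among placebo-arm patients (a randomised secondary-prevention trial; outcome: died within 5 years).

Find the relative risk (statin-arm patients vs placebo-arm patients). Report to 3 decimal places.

RR = 0.1360 / 0.1930 = 0.705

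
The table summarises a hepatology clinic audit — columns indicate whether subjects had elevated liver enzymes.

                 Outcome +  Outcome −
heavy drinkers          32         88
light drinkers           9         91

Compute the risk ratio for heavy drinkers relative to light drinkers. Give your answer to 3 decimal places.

risk, heavy drinkers = 32/120 = 0.2667
risk, light drinkers = 9/100 = 0.0900
RR = 0.2667 / 0.0900 = 2.963

2.963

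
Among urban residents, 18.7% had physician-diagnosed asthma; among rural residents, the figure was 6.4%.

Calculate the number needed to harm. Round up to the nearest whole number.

9

absolute risk difference = 0.123000
1 / 0.123000 = 8.130 → round up → 9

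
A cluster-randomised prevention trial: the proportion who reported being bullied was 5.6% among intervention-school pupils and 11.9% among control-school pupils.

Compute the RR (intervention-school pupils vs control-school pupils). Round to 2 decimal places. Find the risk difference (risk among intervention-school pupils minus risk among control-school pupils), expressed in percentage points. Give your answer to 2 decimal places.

RR = 0.47; RD = -6.30

RR = 0.0560 / 0.1190 = 0.47
risk difference = 0.0560 − 0.1190 = -0.0630 → -6.30 percentage points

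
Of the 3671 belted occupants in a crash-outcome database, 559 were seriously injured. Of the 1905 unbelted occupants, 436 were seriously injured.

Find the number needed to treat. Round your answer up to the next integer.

risk, belted occupants = 559/3671 = 0.152275
risk, unbelted occupants = 436/1905 = 0.228871
absolute risk difference = 0.076597
1 / 0.076597 = 13.055 → round up → 14

NNT: 14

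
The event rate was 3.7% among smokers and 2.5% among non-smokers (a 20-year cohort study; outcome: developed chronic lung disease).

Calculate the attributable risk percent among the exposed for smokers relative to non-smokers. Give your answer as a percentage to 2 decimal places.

AR% = (0.03700 − 0.02500) / 0.03700 = 0.3243 → 32.43%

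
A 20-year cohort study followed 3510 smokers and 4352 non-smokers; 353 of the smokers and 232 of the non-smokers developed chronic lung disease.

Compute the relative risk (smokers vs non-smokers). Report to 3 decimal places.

1.887

risk, smokers = 353/3510 = 0.1006
risk, non-smokers = 232/4352 = 0.0533
RR = 0.1006 / 0.0533 = 1.887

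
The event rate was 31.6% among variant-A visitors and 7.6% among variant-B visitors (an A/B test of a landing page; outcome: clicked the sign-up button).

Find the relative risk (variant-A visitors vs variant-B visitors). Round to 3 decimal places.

RR = 0.3160 / 0.0760 = 4.158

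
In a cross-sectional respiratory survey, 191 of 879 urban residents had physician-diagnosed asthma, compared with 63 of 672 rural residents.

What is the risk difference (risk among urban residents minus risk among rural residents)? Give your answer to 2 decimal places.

RD: 0.12

risk, urban residents = 191/879 = 0.2173
risk, rural residents = 63/672 = 0.0938
risk difference = 0.2173 − 0.0938 = 0.12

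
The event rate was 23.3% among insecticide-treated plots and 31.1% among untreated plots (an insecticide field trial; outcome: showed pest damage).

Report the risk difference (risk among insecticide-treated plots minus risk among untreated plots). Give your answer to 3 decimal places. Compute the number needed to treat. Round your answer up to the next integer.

risk difference = 0.2330 − 0.3110 = -0.078
absolute risk difference = 0.078000
1 / 0.078000 = 12.821 → round up → 13

RD = -0.078; NNT = 13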